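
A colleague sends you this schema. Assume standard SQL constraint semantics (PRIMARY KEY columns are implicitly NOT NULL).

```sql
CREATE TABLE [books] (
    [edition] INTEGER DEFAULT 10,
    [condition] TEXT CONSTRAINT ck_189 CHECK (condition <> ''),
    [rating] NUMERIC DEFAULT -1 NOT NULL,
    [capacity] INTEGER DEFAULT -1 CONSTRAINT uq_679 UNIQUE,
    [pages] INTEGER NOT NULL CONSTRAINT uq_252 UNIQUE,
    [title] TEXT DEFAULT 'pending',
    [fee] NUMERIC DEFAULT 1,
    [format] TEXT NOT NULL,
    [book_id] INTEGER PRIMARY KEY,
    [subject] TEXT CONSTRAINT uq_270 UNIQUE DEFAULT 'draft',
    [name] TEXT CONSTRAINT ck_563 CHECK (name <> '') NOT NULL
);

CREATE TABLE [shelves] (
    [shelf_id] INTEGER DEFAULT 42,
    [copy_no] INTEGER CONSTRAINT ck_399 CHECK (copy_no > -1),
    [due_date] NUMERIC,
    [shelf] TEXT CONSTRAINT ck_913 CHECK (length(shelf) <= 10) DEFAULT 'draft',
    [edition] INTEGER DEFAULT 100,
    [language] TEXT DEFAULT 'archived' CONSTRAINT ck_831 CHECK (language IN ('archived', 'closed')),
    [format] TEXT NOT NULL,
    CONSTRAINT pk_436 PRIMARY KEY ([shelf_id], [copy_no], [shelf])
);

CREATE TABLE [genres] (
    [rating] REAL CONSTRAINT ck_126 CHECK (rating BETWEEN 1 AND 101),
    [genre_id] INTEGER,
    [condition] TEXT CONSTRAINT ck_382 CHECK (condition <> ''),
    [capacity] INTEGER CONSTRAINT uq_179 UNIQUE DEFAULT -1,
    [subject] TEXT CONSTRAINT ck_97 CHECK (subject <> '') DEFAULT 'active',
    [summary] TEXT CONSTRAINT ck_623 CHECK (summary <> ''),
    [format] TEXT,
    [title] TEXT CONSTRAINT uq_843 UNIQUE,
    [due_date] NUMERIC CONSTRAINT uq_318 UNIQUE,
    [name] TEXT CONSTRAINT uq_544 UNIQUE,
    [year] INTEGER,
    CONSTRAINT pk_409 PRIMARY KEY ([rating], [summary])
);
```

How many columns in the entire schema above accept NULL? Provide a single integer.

books: 6 nullable (edition, condition, capacity, title, fee, subject — PK (book_id) and explicit NOT NULL columns excluded).
shelves: 3 nullable (due_date, edition, language — PK (shelf_id, copy_no, shelf) and explicit NOT NULL columns excluded).
genres: 9 nullable (genre_id, condition, capacity, subject, format, title, due_date, name, year — PK (rating, summary) and explicit NOT NULL columns excluded).
Total: 6 + 3 + 9 = 18.

18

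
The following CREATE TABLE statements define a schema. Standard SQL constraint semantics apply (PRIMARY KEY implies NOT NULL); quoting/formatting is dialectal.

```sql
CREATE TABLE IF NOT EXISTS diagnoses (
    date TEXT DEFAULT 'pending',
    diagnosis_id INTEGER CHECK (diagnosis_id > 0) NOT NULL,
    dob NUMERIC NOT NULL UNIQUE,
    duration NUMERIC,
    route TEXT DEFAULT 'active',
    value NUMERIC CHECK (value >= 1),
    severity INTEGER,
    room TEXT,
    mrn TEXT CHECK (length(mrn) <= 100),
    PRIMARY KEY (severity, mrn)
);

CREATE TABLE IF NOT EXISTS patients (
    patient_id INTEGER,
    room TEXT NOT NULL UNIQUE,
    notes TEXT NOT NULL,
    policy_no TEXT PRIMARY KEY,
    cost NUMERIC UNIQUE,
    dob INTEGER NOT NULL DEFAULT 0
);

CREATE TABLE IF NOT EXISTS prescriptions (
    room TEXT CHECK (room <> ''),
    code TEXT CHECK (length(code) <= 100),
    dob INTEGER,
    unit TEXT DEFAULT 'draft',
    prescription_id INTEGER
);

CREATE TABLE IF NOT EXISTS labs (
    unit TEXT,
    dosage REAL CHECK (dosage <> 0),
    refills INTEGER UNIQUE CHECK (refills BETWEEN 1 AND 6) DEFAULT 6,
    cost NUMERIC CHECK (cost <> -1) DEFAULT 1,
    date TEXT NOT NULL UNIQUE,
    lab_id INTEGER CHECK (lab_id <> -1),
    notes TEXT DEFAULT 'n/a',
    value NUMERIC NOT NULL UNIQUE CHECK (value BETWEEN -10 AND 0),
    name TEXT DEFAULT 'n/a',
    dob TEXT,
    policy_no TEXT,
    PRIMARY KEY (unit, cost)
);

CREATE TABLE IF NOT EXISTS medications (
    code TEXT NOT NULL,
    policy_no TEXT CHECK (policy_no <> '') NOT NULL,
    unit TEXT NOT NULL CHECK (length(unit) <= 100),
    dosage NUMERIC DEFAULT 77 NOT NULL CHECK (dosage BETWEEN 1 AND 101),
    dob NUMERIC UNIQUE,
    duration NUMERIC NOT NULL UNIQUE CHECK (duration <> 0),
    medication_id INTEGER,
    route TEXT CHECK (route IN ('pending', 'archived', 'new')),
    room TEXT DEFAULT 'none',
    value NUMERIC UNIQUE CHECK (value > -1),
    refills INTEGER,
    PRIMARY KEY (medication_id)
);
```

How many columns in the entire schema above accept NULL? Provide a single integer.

24

diagnoses: 5 nullable (date, duration, route, value, room — PK (severity, mrn) and explicit NOT NULL columns excluded).
patients: 2 nullable (patient_id, cost — PK (policy_no) and explicit NOT NULL columns excluded).
prescriptions: 5 nullable (room, code, dob, unit, prescription_id — PK none and explicit NOT NULL columns excluded).
labs: 7 nullable (dosage, refills, lab_id, notes, name, dob, policy_no — PK (unit, cost) and explicit NOT NULL columns excluded).
medications: 5 nullable (dob, route, room, value, refills — PK (medication_id) and explicit NOT NULL columns excluded).
Total: 5 + 2 + 5 + 7 + 5 = 24.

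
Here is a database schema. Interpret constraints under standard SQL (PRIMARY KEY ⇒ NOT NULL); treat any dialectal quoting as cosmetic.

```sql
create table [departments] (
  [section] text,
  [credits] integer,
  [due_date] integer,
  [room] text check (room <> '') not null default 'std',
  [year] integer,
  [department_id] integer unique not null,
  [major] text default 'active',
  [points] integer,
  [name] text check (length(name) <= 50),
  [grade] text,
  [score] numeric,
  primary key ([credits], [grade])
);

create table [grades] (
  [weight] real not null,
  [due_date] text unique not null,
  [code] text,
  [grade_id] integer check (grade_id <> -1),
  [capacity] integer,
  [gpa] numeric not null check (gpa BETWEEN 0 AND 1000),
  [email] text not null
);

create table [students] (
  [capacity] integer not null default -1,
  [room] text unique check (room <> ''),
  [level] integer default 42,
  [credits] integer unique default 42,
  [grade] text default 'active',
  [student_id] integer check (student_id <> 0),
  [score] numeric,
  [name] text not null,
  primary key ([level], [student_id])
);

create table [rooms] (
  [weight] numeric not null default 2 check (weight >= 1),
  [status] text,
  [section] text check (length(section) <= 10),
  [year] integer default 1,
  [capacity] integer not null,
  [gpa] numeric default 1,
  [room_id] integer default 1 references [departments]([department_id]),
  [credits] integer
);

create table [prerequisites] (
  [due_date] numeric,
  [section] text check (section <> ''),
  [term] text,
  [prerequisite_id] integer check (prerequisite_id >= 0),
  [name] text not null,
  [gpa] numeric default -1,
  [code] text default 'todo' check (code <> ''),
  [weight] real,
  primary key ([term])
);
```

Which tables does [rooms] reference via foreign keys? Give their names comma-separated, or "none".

departments

- room_id REFERENCES departments(department_id).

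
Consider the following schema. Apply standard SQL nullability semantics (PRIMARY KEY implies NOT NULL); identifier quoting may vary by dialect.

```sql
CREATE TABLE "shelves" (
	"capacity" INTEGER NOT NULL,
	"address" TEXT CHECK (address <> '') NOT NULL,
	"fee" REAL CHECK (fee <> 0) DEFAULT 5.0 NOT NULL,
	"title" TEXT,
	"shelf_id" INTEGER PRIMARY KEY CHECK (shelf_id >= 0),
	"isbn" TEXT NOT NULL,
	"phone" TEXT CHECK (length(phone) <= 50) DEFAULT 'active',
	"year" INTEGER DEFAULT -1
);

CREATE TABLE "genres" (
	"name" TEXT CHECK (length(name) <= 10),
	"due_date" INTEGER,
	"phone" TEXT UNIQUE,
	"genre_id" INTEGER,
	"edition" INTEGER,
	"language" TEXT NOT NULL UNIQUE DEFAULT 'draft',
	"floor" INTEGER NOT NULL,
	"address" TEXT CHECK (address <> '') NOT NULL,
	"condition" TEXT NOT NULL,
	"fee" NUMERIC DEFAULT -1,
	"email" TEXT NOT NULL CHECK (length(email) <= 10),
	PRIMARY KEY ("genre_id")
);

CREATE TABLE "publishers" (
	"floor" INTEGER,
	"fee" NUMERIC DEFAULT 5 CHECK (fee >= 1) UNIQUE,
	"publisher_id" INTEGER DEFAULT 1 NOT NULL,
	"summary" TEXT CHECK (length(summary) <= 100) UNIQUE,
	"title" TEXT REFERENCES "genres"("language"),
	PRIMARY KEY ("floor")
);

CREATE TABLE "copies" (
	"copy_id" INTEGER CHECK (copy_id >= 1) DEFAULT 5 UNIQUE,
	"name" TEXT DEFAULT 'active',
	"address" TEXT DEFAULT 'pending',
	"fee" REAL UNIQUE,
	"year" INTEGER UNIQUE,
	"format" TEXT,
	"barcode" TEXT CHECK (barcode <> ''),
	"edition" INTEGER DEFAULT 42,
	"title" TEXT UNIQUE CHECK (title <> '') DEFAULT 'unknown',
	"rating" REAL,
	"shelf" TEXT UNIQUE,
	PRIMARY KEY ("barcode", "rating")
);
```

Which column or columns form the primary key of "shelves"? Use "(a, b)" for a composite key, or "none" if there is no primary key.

shelf_id

shelf_id is declared PRIMARY KEY inline on the column.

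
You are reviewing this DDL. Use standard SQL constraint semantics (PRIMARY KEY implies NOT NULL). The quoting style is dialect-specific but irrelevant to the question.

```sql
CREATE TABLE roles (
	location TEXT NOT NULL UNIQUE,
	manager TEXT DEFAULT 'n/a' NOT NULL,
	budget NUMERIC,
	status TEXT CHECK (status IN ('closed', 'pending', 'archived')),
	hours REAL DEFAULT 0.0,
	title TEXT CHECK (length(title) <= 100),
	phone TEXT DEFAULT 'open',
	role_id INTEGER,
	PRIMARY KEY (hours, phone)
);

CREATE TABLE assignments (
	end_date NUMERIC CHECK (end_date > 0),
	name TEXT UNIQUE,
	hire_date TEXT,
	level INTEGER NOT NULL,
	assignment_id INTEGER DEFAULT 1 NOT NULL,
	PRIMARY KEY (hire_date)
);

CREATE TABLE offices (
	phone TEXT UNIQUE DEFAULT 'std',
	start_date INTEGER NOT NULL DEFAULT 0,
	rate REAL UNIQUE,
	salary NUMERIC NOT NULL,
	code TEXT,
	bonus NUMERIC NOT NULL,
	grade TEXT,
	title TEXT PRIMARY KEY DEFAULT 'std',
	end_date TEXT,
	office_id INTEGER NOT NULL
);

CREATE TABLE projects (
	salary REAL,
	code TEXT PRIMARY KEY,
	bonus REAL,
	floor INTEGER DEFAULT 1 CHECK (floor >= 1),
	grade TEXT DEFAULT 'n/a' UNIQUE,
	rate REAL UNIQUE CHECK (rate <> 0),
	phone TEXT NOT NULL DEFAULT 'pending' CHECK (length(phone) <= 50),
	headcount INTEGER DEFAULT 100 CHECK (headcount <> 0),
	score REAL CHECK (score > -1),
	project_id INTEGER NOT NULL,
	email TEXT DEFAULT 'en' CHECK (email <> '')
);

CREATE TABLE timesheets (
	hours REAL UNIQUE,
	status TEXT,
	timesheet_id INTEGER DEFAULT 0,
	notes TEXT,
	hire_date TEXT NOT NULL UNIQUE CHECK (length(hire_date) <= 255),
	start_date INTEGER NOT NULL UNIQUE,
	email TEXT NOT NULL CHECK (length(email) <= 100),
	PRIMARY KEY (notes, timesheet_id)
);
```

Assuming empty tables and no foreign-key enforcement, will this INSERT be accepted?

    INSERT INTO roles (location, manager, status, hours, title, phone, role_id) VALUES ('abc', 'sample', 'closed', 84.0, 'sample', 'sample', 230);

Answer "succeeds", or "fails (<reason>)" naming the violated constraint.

succeeds

NOT NULL columns: hours is supplied; location is supplied; manager is supplied; phone is supplied.
CHECK constraints: 'closed' satisfies (status IN ('closed', 'pending', 'archived')); 'sample' satisfies (length(title) <= 100).
No constraint is violated.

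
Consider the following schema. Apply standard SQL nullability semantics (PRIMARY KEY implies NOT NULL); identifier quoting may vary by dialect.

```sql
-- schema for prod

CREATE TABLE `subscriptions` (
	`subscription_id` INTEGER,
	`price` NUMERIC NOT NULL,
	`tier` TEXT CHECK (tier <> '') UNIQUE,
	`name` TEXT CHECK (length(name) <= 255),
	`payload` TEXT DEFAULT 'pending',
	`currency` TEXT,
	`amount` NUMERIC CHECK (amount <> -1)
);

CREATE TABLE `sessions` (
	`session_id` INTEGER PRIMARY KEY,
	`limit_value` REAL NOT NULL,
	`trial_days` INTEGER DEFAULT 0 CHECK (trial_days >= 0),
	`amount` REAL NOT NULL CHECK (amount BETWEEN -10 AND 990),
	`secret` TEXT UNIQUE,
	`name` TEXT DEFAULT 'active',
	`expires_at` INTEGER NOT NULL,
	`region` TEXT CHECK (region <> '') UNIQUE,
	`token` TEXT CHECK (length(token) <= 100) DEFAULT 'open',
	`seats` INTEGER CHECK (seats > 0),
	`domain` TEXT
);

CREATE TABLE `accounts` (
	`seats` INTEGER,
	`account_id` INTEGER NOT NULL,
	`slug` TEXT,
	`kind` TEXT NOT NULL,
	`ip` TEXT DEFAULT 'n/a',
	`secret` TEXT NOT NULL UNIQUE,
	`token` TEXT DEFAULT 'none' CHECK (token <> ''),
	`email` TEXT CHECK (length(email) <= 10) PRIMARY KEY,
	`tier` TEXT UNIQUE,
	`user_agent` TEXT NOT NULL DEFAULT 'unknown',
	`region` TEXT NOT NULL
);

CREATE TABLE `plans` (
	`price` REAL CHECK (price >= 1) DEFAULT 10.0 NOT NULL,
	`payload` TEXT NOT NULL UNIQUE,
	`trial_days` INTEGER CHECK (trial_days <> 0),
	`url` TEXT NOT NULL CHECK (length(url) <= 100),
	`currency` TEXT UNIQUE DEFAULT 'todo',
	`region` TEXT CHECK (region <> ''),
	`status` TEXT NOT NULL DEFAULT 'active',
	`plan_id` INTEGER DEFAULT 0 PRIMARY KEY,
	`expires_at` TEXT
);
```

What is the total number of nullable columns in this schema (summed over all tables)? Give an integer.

subscriptions: 6 nullable (subscription_id, tier, name, payload, currency, amount — PK none and explicit NOT NULL columns excluded).
sessions: 7 nullable (trial_days, secret, name, region, token, seats, domain — PK (session_id) and explicit NOT NULL columns excluded).
accounts: 5 nullable (seats, slug, ip, token, tier — PK (email) and explicit NOT NULL columns excluded).
plans: 4 nullable (trial_days, currency, region, expires_at — PK (plan_id) and explicit NOT NULL columns excluded).
Total: 6 + 7 + 5 + 4 = 22.

22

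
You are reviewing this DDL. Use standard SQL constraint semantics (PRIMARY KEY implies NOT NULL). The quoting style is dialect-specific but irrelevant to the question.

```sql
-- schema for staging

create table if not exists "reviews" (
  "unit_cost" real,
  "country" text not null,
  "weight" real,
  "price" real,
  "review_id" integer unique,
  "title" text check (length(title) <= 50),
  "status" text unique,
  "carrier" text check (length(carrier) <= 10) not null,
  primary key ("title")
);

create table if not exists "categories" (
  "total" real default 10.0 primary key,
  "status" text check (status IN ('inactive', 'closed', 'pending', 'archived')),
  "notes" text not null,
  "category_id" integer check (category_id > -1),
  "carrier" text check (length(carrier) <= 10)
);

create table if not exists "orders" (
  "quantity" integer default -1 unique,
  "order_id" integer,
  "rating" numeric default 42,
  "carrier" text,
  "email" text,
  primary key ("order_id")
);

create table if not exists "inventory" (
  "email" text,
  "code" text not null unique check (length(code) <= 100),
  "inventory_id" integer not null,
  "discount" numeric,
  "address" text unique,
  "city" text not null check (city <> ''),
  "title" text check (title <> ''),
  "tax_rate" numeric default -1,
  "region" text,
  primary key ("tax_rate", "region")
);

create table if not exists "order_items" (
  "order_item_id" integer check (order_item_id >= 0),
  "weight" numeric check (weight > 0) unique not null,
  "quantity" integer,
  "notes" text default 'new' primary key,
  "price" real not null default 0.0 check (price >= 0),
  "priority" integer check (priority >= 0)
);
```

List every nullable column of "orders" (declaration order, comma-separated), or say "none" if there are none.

- quantity: UNIQUE does not imply NOT NULL → nullable.
- order_id: part of the PRIMARY KEY, which implies NOT NULL → not nullable.
- rating: DEFAULT only fills an omitted column; an explicit NULL is still allowed → nullable.
- carrier: no NOT NULL constraint applies → nullable.
- email: no NOT NULL constraint applies → nullable.

quantity, rating, carrier, email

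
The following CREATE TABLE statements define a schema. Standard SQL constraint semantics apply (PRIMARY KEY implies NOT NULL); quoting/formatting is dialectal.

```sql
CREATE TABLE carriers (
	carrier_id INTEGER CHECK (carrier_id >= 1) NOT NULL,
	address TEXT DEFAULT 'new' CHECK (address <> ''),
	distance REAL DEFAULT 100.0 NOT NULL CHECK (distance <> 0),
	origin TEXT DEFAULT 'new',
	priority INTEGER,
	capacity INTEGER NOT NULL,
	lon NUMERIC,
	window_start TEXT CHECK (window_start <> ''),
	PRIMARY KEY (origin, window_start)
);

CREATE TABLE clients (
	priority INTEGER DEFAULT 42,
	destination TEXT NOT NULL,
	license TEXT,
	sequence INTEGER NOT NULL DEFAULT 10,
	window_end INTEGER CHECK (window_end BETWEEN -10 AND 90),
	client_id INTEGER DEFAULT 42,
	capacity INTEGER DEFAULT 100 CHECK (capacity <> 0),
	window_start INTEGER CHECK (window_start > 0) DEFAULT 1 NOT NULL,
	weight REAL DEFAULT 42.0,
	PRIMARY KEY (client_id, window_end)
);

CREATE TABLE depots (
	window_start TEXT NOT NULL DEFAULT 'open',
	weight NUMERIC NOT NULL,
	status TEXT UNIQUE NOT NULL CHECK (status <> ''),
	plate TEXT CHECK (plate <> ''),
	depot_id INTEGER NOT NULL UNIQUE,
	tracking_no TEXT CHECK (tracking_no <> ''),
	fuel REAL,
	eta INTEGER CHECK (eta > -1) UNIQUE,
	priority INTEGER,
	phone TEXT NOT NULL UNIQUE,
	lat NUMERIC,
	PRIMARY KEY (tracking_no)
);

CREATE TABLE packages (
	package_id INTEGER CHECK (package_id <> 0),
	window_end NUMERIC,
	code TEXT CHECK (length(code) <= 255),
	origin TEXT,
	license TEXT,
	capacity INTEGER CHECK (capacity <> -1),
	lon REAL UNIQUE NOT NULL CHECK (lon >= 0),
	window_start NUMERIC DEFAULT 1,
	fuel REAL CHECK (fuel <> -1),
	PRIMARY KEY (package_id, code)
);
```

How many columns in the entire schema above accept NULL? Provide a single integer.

18

carriers: 3 nullable (address, priority, lon — PK (origin, window_start) and explicit NOT NULL columns excluded).
clients: 4 nullable (priority, license, capacity, weight — PK (client_id, window_end) and explicit NOT NULL columns excluded).
depots: 5 nullable (plate, fuel, eta, priority, lat — PK (tracking_no) and explicit NOT NULL columns excluded).
packages: 6 nullable (window_end, origin, license, capacity, window_start, fuel — PK (package_id, code) and explicit NOT NULL columns excluded).
Total: 3 + 4 + 5 + 6 = 18.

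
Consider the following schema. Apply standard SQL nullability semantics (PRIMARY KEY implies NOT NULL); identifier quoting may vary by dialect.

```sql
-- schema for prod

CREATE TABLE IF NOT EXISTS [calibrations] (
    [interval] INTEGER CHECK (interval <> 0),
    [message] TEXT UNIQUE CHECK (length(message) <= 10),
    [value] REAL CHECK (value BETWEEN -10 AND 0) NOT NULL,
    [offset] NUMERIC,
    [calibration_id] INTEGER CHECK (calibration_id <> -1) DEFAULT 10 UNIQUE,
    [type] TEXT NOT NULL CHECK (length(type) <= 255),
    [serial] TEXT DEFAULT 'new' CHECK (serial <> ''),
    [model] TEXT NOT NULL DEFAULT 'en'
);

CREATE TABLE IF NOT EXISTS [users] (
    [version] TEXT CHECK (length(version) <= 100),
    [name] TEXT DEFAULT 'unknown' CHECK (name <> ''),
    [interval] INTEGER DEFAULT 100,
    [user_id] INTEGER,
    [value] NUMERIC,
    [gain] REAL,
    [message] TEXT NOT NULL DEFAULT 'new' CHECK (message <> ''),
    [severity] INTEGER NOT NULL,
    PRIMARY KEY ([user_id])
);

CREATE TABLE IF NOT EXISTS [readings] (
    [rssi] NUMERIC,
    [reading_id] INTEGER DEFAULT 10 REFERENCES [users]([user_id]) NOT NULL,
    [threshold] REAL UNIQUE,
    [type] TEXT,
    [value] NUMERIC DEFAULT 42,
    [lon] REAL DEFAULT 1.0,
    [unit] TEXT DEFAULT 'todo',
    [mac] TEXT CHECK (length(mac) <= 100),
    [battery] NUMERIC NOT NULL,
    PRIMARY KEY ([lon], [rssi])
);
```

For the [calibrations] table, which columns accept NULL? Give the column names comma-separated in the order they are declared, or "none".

- interval: CHECK does not forbid NULL (a CHECK constraint passes when its expression is NULL) → nullable.
- message: CHECK does not forbid NULL (a CHECK constraint passes when its expression is NULL) → nullable.
- value: declared NOT NULL → not nullable.
- offset: no NOT NULL constraint applies → nullable.
- calibration_id: CHECK does not forbid NULL (a CHECK constraint passes when its expression is NULL) → nullable.
- type: declared NOT NULL → not nullable.
- serial: CHECK does not forbid NULL (a CHECK constraint passes when its expression is NULL) → nullable.
- model: declared NOT NULL → not nullable.

interval, message, offset, calibration_id, serial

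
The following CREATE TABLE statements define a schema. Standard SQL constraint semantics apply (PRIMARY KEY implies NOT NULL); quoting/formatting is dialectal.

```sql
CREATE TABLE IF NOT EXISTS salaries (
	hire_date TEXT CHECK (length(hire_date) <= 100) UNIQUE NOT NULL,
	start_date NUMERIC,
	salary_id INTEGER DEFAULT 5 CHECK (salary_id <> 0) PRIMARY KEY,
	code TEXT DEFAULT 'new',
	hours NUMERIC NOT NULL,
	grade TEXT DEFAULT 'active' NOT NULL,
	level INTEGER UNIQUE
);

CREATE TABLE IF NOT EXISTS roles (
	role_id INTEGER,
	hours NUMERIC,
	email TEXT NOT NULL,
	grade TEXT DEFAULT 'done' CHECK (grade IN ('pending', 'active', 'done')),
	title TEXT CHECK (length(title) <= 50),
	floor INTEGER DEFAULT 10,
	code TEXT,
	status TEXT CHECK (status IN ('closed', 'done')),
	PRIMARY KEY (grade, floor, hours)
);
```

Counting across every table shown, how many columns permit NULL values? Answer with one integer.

salaries: 3 nullable (start_date, code, level — PK (salary_id) and explicit NOT NULL columns excluded).
roles: 4 nullable (role_id, title, code, status — PK (grade, floor, hours) and explicit NOT NULL columns excluded).
Total: 3 + 4 = 7.

7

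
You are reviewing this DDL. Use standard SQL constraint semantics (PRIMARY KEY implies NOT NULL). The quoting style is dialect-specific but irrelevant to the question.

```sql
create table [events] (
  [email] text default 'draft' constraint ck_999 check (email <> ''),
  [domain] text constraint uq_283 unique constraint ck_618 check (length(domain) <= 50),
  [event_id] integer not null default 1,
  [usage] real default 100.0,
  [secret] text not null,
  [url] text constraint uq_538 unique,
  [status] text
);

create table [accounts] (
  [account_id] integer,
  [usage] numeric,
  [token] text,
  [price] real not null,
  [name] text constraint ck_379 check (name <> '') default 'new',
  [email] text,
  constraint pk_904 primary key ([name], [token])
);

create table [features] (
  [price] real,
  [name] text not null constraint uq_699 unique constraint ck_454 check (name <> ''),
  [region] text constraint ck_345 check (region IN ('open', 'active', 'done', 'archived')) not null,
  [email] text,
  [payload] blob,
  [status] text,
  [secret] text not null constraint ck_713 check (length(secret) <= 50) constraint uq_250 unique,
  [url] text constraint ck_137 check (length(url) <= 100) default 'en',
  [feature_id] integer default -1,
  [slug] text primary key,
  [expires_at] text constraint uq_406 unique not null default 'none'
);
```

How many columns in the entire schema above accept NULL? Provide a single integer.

14

events: 5 nullable (email, domain, usage, url, status — PK none and explicit NOT NULL columns excluded).
accounts: 3 nullable (account_id, usage, email — PK (name, token) and explicit NOT NULL columns excluded).
features: 6 nullable (price, email, payload, status, url, feature_id — PK (slug) and explicit NOT NULL columns excluded).
Total: 5 + 3 + 6 = 14.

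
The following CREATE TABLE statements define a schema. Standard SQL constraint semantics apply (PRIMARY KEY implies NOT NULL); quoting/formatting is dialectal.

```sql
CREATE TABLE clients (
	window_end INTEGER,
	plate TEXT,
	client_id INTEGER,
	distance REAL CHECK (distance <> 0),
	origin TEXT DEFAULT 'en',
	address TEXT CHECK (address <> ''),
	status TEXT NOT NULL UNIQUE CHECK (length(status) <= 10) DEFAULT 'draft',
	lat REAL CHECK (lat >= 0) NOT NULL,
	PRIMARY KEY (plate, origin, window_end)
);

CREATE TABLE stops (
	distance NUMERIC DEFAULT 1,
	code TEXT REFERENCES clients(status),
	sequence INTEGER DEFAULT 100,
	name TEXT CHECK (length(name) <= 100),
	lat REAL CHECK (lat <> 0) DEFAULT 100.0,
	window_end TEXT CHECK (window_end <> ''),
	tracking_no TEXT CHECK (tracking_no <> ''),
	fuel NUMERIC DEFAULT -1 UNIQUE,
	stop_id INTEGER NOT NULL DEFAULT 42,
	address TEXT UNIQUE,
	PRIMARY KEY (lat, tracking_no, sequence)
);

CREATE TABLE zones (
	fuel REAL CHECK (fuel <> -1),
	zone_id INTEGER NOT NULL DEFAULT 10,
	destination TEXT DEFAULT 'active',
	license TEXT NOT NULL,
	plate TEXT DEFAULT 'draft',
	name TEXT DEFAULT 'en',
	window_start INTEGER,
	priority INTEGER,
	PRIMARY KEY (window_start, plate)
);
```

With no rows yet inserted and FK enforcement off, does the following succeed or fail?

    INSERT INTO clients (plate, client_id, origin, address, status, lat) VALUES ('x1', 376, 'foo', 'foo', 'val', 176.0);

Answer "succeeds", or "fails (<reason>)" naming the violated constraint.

fails (NOT NULL on window_end)

window_end is omitted from the column list and has no DEFAULT, so it would receive NULL.
But window_end is part of the PRIMARY KEY (implied NOT NULL).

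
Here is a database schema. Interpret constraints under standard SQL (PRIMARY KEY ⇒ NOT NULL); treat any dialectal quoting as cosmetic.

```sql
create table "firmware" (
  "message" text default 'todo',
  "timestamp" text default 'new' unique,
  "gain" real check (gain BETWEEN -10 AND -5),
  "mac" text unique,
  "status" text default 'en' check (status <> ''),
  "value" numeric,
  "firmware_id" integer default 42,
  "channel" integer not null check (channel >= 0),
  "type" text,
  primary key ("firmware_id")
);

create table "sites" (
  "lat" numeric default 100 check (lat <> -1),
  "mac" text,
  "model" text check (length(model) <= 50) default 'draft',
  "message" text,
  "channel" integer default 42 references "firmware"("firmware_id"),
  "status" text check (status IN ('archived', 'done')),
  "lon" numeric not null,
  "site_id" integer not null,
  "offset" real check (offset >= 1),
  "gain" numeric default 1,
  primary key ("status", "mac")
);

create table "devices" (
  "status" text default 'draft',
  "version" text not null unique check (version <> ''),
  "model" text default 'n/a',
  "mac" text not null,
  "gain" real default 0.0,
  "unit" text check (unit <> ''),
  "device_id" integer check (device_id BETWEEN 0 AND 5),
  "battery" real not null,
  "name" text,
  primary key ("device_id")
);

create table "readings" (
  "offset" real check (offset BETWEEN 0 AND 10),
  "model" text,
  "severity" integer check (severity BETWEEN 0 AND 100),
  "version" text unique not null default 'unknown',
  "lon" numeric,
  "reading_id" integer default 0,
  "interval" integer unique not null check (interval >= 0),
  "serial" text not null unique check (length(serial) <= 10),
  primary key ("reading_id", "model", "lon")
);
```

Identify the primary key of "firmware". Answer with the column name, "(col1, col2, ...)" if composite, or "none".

firmware_id is declared PRIMARY KEY as a table-level PRIMARY KEY clause.

firmware_id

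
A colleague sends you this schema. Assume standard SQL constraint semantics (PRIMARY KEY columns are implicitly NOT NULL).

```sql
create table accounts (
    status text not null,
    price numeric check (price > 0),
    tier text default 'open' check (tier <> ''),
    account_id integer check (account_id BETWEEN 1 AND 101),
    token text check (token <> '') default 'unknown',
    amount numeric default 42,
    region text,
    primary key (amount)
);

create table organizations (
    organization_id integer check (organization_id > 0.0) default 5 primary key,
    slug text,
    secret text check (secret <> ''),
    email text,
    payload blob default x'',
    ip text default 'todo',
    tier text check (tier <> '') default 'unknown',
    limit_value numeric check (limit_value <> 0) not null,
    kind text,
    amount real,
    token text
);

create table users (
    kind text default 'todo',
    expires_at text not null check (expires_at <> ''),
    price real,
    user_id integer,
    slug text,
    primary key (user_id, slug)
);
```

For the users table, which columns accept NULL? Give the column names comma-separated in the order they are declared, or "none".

kind, price

- kind: DEFAULT only fills an omitted column; an explicit NULL is still allowed → nullable.
- expires_at: declared NOT NULL → not nullable.
- price: no NOT NULL constraint applies → nullable.
- user_id: part of the PRIMARY KEY, which implies NOT NULL → not nullable.
- slug: part of the PRIMARY KEY, which implies NOT NULL → not nullable.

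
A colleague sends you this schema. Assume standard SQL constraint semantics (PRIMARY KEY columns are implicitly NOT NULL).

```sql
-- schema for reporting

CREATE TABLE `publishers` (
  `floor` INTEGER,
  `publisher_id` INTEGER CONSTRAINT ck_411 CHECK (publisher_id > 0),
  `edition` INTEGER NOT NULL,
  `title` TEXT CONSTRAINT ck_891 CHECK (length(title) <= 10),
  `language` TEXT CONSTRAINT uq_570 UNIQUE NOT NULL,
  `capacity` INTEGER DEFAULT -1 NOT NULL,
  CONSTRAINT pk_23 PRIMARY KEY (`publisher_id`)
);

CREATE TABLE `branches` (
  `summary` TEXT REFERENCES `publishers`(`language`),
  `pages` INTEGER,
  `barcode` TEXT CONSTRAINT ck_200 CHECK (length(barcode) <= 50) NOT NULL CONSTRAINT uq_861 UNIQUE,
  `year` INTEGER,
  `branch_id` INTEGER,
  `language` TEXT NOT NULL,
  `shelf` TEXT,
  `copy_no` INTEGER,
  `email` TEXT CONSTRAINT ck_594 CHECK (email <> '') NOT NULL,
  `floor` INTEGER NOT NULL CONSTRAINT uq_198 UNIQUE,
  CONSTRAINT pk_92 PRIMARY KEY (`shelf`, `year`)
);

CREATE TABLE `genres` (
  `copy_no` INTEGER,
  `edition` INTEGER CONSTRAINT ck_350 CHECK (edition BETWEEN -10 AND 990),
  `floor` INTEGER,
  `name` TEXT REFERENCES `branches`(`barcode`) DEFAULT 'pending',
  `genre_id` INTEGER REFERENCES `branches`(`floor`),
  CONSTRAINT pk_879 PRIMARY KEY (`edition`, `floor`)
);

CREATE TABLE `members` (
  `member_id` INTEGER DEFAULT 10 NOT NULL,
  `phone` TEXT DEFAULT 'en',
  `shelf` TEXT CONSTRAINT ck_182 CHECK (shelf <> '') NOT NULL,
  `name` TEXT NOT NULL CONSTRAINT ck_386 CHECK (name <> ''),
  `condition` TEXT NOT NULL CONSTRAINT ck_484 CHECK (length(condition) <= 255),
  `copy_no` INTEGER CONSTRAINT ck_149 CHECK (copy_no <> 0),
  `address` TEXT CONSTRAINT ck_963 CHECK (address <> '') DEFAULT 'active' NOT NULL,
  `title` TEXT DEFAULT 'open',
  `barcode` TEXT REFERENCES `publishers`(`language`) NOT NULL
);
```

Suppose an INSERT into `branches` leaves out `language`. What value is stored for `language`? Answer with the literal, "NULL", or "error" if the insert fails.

error

language has no DEFAULT clause.
Omitting it would insert NULL, but it is declared NOT NULL, so the INSERT fails.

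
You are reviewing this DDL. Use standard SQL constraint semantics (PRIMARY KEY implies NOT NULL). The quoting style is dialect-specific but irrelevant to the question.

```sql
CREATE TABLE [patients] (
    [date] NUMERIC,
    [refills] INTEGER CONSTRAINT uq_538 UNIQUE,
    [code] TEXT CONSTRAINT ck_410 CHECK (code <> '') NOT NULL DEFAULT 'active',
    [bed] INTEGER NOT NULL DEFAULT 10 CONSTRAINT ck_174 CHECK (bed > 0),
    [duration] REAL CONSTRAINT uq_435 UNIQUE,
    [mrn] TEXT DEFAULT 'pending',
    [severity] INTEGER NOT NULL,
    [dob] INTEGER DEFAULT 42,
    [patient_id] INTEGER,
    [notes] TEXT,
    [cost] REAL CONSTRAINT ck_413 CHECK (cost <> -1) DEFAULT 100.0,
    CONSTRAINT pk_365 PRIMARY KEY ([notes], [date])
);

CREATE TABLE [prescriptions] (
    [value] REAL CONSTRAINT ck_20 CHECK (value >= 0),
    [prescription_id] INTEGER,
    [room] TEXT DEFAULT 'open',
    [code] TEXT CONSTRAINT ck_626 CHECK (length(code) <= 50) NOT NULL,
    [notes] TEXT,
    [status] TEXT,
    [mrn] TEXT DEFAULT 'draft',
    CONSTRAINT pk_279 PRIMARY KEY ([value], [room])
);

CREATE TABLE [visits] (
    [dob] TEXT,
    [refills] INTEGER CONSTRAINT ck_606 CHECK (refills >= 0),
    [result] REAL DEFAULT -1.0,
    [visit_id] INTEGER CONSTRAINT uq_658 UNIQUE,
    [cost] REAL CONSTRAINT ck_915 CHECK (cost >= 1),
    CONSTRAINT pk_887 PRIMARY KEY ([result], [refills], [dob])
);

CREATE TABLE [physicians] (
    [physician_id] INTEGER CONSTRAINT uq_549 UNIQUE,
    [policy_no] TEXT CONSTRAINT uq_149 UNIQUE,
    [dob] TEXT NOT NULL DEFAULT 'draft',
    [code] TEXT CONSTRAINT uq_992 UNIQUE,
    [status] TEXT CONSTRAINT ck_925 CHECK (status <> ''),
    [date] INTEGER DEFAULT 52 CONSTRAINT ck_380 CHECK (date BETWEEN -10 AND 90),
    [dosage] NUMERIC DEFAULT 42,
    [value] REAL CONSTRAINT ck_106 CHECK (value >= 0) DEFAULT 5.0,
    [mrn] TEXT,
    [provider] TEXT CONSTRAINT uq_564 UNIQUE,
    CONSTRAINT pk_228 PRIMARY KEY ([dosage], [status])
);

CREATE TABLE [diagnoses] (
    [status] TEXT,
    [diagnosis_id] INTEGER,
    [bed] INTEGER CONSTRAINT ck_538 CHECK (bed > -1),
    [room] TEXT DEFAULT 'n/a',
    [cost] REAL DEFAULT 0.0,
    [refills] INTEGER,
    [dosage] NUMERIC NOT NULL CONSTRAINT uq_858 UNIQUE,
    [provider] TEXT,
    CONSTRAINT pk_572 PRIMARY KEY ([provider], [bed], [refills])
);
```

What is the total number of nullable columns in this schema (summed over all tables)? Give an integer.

23

patients: 6 nullable (refills, duration, mrn, dob, patient_id, cost — PK (notes, date) and explicit NOT NULL columns excluded).
prescriptions: 4 nullable (prescription_id, notes, status, mrn — PK (value, room) and explicit NOT NULL columns excluded).
visits: 2 nullable (visit_id, cost — PK (result, refills, dob) and explicit NOT NULL columns excluded).
physicians: 7 nullable (physician_id, policy_no, code, date, value, mrn, provider — PK (dosage, status) and explicit NOT NULL columns excluded).
diagnoses: 4 nullable (status, diagnosis_id, room, cost — PK (provider, bed, refills) and explicit NOT NULL columns excluded).
Total: 6 + 4 + 2 + 7 + 4 = 23.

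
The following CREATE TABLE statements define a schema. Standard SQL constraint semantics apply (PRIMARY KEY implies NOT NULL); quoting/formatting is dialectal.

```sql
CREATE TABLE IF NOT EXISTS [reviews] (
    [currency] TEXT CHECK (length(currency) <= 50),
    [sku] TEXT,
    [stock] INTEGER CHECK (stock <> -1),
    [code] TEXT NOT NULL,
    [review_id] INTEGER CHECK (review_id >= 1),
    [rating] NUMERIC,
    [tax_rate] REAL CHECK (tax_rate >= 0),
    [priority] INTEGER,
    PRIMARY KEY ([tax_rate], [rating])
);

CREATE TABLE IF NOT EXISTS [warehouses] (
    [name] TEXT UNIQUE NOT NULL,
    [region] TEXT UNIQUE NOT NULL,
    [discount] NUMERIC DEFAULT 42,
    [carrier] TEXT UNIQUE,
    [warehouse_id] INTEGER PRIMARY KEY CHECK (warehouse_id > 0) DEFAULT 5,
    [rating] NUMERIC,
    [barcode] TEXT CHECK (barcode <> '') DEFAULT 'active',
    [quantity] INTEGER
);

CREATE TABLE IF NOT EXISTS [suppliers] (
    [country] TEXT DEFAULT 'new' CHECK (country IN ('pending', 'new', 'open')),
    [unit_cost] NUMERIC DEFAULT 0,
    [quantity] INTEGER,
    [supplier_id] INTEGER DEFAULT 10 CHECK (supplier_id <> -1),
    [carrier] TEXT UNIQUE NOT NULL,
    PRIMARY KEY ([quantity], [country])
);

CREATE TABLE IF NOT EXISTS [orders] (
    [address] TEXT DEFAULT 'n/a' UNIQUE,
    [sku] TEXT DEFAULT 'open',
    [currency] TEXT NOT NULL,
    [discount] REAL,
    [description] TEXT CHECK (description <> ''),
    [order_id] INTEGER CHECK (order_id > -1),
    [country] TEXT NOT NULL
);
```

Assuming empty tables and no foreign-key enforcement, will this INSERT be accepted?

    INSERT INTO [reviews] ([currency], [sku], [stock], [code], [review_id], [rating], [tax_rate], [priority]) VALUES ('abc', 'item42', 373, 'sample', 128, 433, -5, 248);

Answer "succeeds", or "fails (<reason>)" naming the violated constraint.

fails (CHECK on tax_rate)

The value -5 for tax_rate violates CHECK (tax_rate >= 0).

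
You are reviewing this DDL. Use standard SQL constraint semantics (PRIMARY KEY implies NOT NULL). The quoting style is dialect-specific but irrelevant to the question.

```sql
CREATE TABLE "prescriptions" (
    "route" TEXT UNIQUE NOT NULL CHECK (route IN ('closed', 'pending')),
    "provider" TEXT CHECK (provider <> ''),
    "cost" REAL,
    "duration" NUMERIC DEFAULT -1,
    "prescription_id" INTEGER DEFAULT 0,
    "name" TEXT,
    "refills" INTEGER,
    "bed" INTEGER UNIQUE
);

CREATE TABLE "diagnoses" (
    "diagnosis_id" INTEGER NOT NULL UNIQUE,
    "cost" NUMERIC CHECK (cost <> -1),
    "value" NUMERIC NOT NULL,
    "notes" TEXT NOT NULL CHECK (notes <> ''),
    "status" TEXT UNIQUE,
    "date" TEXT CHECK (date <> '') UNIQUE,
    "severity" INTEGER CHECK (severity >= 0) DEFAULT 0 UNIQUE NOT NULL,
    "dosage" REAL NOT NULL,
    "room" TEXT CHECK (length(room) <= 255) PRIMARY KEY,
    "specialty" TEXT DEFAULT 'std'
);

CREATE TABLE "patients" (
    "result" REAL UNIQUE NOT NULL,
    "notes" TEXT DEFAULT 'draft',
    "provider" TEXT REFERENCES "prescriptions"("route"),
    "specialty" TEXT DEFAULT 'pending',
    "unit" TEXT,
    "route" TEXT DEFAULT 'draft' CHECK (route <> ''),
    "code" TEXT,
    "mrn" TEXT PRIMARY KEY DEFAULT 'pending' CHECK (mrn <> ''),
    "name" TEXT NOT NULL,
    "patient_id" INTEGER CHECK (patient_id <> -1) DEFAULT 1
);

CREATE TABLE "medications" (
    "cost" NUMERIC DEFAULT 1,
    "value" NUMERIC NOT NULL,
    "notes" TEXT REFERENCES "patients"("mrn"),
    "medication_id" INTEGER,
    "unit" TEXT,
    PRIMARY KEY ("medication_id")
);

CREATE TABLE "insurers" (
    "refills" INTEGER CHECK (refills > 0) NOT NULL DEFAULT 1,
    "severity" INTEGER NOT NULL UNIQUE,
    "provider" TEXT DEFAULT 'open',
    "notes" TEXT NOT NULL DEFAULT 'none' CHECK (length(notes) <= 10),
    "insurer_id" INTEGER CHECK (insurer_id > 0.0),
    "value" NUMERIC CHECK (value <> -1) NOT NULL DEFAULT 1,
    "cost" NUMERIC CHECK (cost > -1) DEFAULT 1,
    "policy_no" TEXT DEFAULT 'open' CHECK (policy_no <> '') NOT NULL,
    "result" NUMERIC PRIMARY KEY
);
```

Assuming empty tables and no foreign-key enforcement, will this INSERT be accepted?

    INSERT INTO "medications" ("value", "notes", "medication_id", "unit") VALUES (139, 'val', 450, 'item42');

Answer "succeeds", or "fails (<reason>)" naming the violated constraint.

NOT NULL columns: medication_id is supplied; value is supplied.
No constraint is violated.

succeeds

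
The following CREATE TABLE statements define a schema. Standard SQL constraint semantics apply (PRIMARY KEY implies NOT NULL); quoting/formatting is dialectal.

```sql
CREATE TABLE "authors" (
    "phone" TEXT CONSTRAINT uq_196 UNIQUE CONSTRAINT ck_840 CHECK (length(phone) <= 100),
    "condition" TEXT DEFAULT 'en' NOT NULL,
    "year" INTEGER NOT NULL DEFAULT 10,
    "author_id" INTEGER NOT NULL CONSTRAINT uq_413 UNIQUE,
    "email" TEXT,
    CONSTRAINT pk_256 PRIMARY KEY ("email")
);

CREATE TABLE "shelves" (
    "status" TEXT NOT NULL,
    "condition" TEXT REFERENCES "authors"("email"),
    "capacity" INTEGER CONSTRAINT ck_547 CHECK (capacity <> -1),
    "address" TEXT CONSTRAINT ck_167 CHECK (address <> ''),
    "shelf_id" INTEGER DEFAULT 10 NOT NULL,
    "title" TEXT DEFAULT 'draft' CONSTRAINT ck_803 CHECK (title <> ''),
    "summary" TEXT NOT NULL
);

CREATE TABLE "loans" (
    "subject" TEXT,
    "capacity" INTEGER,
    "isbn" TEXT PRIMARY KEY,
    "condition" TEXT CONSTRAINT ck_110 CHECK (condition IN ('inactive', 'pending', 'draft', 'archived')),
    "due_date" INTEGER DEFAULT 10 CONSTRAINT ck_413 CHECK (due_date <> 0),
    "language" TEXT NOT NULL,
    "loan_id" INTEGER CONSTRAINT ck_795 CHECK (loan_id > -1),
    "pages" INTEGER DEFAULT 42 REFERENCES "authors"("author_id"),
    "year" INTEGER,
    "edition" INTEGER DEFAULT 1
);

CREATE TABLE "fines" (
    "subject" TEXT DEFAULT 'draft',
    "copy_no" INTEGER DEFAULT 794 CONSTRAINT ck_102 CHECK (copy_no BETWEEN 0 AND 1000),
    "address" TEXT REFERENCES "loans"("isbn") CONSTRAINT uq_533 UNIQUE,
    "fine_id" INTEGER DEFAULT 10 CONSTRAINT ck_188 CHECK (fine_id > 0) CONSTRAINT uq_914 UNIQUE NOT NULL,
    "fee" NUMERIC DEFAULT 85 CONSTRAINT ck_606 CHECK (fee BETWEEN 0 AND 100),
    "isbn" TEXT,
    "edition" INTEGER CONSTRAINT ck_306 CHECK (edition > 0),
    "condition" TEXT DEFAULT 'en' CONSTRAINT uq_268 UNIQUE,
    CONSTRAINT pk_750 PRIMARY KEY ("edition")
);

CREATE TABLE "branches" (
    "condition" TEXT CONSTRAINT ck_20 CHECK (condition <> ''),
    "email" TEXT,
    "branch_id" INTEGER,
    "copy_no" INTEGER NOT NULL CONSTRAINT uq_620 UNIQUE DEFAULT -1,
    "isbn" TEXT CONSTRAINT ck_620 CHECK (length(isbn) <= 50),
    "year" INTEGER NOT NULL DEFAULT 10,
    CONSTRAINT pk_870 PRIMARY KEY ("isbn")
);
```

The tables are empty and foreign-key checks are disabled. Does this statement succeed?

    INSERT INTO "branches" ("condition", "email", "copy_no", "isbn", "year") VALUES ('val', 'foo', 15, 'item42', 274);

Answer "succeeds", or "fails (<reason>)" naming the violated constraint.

NOT NULL columns: copy_no is supplied; isbn is supplied; year is supplied.
CHECK constraints: 'val' satisfies (condition <> ''); 'item42' satisfies (length(isbn) <= 50).
No constraint is violated.

succeeds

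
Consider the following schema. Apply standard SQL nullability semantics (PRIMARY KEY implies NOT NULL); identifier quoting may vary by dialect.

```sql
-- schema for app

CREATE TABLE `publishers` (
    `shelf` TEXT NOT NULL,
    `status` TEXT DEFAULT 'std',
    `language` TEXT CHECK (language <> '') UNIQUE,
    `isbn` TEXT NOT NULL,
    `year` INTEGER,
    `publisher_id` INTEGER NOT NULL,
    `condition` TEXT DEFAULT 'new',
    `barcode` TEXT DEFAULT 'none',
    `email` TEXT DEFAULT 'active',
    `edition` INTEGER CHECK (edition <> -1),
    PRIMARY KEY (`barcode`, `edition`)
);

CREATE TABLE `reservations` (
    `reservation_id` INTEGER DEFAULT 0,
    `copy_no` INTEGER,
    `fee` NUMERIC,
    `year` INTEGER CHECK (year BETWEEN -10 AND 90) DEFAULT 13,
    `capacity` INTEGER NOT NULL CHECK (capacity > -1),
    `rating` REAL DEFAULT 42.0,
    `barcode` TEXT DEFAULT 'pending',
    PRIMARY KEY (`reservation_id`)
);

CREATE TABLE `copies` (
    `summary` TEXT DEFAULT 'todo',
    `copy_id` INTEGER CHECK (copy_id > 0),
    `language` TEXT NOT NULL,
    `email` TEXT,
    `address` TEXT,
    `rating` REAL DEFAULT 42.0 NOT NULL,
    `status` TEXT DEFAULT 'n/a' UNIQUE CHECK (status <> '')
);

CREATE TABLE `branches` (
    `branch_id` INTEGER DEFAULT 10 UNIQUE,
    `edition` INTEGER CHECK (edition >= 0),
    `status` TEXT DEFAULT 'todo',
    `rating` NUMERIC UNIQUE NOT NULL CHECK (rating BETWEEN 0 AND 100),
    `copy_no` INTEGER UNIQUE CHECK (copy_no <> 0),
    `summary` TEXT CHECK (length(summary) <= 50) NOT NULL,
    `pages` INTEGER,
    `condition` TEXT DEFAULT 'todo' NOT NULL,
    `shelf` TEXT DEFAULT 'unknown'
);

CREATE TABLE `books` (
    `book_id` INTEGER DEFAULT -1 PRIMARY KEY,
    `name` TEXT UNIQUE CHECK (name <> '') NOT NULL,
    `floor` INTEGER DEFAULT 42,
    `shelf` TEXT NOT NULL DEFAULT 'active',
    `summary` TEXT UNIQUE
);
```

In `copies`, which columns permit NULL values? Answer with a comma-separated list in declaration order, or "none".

- summary: DEFAULT only fills an omitted column; an explicit NULL is still allowed → nullable.
- copy_id: CHECK does not forbid NULL (a CHECK constraint passes when its expression is NULL) → nullable.
- language: declared NOT NULL → not nullable.
- email: no NOT NULL constraint applies → nullable.
- address: no NOT NULL constraint applies → nullable.
- rating: declared NOT NULL → not nullable.
- status: CHECK does not forbid NULL (a CHECK constraint passes when its expression is NULL) → nullable.

summary, copy_id, email, address, status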